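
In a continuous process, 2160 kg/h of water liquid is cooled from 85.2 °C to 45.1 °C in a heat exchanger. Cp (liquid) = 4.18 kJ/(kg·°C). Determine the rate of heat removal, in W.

Q_c = 101000 W

Q = ṁ·Cp·ΔT = 2160 × 4.18 × (45.1 − 85.2) = -362050 kJ/h
Converting: 362050 / 3600 s = 100.57 kW
Cooling duty = 100570 W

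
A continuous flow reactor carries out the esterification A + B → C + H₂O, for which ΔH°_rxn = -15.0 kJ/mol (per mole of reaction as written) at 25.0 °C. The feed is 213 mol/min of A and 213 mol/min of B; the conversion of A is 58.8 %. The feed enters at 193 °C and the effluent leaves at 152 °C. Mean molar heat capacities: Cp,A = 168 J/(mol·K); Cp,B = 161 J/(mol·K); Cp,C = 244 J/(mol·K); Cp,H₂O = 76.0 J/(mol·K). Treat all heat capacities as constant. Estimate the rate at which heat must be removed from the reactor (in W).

Q_out = 81600 W

Extent of reaction ξ = 0.588 × 213 = 125.24 mol/min
Reaction term: ξ·ΔH°_rxn = 125.24 × -15.0 = -1878.7 kJ/min
Sensible, feed 193→25 °C: -11773 kJ/min
Outlet flows (mol/min): A 87.756, B 87.756, C 125.24, H₂O 125.24
Sensible, products 25→152 °C: 8756.6 kJ/min
Q = ΔH = -4895 kJ/min = -81.583 kW
Heat removed = 81583 W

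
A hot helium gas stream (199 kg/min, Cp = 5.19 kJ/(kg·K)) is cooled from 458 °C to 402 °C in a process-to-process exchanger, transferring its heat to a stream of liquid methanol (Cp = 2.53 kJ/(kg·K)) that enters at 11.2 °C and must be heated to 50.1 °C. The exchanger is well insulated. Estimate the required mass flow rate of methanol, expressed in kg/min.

ṁ_c = 588 kg/min

Heat released by hot stream: Q = 199 × 5.19 × (458 − 402) = 57837 kJ/min
Energy balance on cold side (adiabatic exchanger): Q = ṁ_c·Cp_c·(T_c,out − T_c,in)
ṁ_c = 57837 / [2.53 × (50.1 − 11.2)] = 587.68 kg/min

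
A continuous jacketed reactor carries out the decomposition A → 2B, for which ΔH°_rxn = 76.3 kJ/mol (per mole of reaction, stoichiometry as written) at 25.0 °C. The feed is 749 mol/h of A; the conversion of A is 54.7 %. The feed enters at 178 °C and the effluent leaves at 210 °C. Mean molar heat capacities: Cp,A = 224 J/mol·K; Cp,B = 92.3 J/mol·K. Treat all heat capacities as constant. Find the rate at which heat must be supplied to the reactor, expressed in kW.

Q_in = 9.35 kW

Extent of reaction ξ = 0.547 × 749 = 409.7 mol/h
Reaction term: ξ·ΔH°_rxn = 409.7 × 76.3 = 31260 kJ/h
Sensible, feed 178→25 °C: -25670 kJ/h
Outlet flows (mol/h): A 339.3, B 819.41
Sensible, products 25→210 °C: 28052 kJ/h
Q = ΔH = 33643 kJ/h = 9.3452 kW
Heat supplied = 9.3452 kW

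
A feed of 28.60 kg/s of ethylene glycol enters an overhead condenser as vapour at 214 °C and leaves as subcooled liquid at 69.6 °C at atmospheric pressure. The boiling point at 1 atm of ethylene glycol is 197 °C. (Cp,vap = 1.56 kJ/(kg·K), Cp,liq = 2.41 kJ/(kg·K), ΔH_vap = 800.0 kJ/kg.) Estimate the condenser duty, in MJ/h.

Q_c = 117000 MJ/h

vapour 214→197 °C: -26.52 kJ/kg
condensation at 197 °C: -800 kJ/kg
liquid 197→69.6 °C: -307.03 kJ/kg
Δh = -26.52 + -800 + -307.03 = -1133.6 kJ/kg
Q = ṁ·Δh = 28.60 kg/s × -1133.6 kJ/kg = -32420 kJ/s
|Q| = 32420 kW = 116710 MJ/h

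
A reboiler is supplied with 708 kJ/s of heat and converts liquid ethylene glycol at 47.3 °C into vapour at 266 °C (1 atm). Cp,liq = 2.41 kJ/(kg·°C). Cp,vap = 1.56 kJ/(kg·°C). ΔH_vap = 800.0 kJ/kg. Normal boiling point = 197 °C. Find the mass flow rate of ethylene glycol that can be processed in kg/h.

Δh = 2.41×(197−47.3) + 800.0 + 1.56×(266−197) = 1268.4 kJ/kg
Q = 708 kJ/s = 708 kJ/s = 2.5488e+06 kJ/h
ṁ = Q/Δh = 2.5488e+06 / 1268.4 = 2009.4 kg/h

ṁ = 2010 kg/h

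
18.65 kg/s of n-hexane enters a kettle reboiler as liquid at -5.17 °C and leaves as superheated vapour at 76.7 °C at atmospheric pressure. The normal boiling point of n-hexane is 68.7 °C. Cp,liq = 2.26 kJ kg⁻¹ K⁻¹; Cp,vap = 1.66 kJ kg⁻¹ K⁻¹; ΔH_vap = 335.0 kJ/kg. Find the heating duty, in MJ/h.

liquid -5.17→68.7 °C: 166.95 kJ/kg
vaporisation at 68.7 °C: 335 kJ/kg
vapour 68.7→76.7 °C: 13.28 kJ/kg
Δh = 166.95 + 335 + 13.28 = 515.23 kJ/kg
Q = ṁ·Δh = 18.65 kg/s × 515.23 kJ/kg = 9609 kJ/s
|Q| = 9609 kW = 34592 MJ/h

Q = 34600 MJ/h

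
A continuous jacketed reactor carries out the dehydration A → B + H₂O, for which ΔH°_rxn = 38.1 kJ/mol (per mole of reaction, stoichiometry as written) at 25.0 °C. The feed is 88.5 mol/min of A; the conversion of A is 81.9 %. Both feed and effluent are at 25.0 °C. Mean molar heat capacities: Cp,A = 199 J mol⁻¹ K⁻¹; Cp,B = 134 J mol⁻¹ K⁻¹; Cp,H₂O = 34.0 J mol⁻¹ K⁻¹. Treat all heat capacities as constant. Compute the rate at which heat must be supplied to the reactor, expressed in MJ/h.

Extent of reaction ξ = 0.819 × 88.5 = 72.481 mol/min
Reaction term: ξ·ΔH°_rxn = 72.481 × 38.1 = 2761.5 kJ/min
Q = ΔH = 2761.5 kJ/min = 46.026 kW
Heat supplied = 165.69 MJ/h

Q_in = 166 MJ/h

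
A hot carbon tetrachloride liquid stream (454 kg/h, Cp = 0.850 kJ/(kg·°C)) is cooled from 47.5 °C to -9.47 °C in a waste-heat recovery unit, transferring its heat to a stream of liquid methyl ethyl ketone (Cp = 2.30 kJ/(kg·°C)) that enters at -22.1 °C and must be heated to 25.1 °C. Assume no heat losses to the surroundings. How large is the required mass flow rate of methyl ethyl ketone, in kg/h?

Heat released by hot stream: Q = 454 × 0.850 × (47.5 − -9.47) = 21985 kJ/h
Energy balance on cold side (adiabatic exchanger): Q = ṁ_c·Cp_c·(T_c,out − T_c,in)
ṁ_c = 21985 / [2.30 × (25.1 − -22.1)] = 202.51 kg/h

ṁ_c = 203 kg/h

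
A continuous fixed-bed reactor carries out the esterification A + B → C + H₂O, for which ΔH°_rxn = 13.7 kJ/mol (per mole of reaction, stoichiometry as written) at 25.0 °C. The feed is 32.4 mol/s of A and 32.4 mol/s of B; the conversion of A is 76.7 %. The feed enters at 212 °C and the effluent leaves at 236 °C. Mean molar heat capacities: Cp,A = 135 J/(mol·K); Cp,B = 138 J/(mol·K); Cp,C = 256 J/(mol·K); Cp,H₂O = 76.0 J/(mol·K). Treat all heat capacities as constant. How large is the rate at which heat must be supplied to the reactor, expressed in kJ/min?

Extent of reaction ξ = 0.767 × 32.4 = 24.851 mol/s
Reaction term: ξ·ΔH°_rxn = 24.851 × 13.7 = 340.46 kJ/s
Sensible, feed 212→25 °C: -1654.1 kJ/s
Outlet flows (mol/s): A 7.5492, B 7.5492, C 24.851, H₂O 24.851
Sensible, products 25→236 °C: 2175.7 kJ/s
Q = ΔH = 862.11 kJ/s = 862.11 kW
Heat supplied = 51727 kJ/min

Q_in = 51700 kJ/min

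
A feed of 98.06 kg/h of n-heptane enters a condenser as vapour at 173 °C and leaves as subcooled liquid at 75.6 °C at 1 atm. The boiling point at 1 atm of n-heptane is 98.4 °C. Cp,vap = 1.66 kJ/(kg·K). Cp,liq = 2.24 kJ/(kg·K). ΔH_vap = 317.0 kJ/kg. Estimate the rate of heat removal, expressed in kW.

Q_c = 13.4 kW

vapour 173→98.4 °C: -123.84 kJ/kg
condensation at 98.4 °C: -317 kJ/kg
liquid 98.4→75.6 °C: -51.072 kJ/kg
Δh = -123.84 + -317 + -51.072 = -491.91 kJ/kg
Q = ṁ·Δh = 98.06 kg/h × -491.91 kJ/kg = -48236 kJ/h
|Q| = 13.399 kW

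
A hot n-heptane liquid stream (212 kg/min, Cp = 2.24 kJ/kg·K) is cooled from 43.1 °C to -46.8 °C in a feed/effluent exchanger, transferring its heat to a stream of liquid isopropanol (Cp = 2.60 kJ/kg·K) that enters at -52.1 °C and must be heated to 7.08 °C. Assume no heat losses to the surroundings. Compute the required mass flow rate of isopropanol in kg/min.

ṁ_c = 277 kg/min

Heat released by hot stream: Q = 212 × 2.24 × (43.1 − -46.8) = 42692 kJ/min
Energy balance on cold side (adiabatic exchanger): Q = ṁ_c·Cp_c·(T_c,out − T_c,in)
ṁ_c = 42692 / [2.60 × (7.08 − -52.1)] = 277.46 kg/min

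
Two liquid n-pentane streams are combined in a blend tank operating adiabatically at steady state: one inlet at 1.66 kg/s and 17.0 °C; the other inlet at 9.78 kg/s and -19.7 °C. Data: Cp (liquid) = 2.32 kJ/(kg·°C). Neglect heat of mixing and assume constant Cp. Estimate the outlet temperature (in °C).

T_out = -14.4 °C

Adiabatic, steady state ⇒ Σ ṁᵢCp,ᵢ(T_out − Tᵢ) = 0
T_out = Σ ṁᵢCp,ᵢTᵢ / Σ ṁᵢCp,ᵢ
      = -381.51 / 26.541 = -14.375 °C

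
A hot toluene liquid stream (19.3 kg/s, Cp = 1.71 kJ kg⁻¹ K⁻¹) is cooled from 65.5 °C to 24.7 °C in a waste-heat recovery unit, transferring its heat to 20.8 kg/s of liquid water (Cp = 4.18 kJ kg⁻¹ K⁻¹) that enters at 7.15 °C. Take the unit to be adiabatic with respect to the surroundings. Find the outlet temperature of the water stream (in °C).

Heat released by hot stream: Q = 19.3 × 1.71 × (65.5 − 24.7) = 1346.5 kJ/s
Energy balance on cold side (adiabatic exchanger): Q = ṁ_c·Cp_c·(T_c,out − T_c,in)
T_c,out = 7.15 + 1346.5/(20.8 × 4.18) = 22.637 °C

T_c,out = 22.6 °C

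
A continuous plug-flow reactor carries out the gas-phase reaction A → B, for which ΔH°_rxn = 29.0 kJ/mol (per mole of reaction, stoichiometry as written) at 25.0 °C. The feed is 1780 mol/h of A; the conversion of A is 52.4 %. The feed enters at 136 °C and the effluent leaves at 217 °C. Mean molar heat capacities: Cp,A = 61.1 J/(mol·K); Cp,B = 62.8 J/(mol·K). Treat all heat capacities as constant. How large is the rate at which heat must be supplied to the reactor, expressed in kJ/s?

Extent of reaction ξ = 0.524 × 1780 = 932.72 mol/h
Reaction term: ξ·ΔH°_rxn = 932.72 × 29.0 = 27049 kJ/h
Sensible, feed 136→25 °C: -12072 kJ/h
Outlet flows (mol/h): A 847.28, B 932.72
Sensible, products 25→217 °C: 21186 kJ/h
Q = ΔH = 36163 kJ/h = 10.045 kW
Heat supplied = 10.045 kJ/s

Q_in = 10.0 kJ/s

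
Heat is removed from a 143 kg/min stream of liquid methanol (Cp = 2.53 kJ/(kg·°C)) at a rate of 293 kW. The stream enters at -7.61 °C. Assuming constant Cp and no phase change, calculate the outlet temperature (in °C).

T_out = -56.2 °C

Q = 293 kW = 17580 kJ/min
ΔT = Q/(ṁ·Cp) = 17580/(143×2.53) = 48.592 K
T_out = -7.61 − 48.592 = -56.202 °C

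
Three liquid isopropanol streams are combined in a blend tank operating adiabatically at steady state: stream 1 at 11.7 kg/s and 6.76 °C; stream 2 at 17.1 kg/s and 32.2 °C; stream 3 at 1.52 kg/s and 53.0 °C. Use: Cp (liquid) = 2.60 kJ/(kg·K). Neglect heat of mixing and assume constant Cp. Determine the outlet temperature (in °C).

Adiabatic, steady state ⇒ Σ ṁᵢCp,ᵢ(T_out − Tᵢ) = 0
T_out = Σ ṁᵢCp,ᵢTᵢ / Σ ṁᵢCp,ᵢ
      = 1846.7 / 78.832 = 23.426 °C

T_out = 23.4 °C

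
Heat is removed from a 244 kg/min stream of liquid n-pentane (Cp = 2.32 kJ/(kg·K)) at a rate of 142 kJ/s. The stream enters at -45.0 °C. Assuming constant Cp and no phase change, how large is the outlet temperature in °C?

T_out = -60.1 °C

Q = 142 kJ/s = 8520 kJ/min
ΔT = Q/(ṁ·Cp) = 8520/(244×2.32) = 15.051 K
T_out = -45.0 − 15.051 = -60.051 °C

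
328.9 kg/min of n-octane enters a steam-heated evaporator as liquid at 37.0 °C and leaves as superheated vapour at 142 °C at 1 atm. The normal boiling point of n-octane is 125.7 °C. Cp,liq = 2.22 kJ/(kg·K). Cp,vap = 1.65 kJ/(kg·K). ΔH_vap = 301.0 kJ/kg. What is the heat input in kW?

Q = 2880 kW

liquid 37.0→125.7 °C: 196.91 kJ/kg
vaporisation at 125.7 °C: 301 kJ/kg
vapour 125.7→142 °C: 26.895 kJ/kg
Δh = 196.91 + 301 + 26.895 = 524.81 kJ/kg
Q = ṁ·Δh = 328.9 kg/min × 524.81 kJ/kg = 172610 kJ/min
|Q| = 2876.8 kW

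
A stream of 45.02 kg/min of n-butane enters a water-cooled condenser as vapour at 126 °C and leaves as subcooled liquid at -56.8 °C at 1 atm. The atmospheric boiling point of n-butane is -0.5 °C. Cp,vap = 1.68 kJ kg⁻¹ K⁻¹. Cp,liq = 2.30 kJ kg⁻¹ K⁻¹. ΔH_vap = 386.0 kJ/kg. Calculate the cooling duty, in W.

Q_c = 546000 W

vapour 126→-0.5 °C: -212.52 kJ/kg
condensation at -0.5 °C: -386 kJ/kg
liquid -0.5→-56.8 °C: -129.49 kJ/kg
Δh = -212.52 + -386 + -129.49 = -728.01 kJ/kg
Q = ṁ·Δh = 45.02 kg/min × -728.01 kJ/kg = -32775 kJ/min
|Q| = 546.25 kW = 546250 W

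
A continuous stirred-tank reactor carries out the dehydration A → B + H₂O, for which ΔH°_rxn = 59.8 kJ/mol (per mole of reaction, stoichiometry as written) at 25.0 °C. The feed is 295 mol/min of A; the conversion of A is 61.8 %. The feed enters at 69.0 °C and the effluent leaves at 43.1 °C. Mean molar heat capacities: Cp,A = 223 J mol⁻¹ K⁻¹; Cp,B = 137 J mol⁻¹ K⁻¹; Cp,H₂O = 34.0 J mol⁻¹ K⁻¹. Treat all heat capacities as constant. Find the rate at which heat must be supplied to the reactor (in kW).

Extent of reaction ξ = 0.618 × 295 = 182.31 mol/min
Reaction term: ξ·ΔH°_rxn = 182.31 × 59.8 = 10902 kJ/min
Sensible, feed 69.0→25 °C: -2894.5 kJ/min
Outlet flows (mol/min): A 112.69, B 182.31, H₂O 182.31
Sensible, products 25→43.1 °C: 1019.1 kJ/min
Q = ΔH = 9026.7 kJ/min = 150.45 kW
Heat supplied = 150.45 kW

Q_in = 150 kW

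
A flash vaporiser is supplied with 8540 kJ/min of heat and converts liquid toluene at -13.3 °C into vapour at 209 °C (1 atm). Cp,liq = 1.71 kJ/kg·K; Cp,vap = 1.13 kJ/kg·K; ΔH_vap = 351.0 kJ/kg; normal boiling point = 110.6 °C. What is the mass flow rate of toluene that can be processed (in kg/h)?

ṁ = 760 kg/h

Δh = 1.71×(110.6−-13.3) + 351.0 + 1.13×(209−110.6) = 674.06 kJ/kg
Q = 8540 kJ/min = 142.33 kJ/s = 512400 kJ/h
ṁ = Q/Δh = 512400 / 674.06 = 760.17 kg/h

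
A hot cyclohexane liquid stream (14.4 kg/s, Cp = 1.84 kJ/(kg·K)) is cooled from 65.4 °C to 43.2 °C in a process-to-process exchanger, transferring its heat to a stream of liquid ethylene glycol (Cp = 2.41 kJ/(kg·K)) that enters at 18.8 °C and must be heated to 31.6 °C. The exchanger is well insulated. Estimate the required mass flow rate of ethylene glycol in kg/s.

Heat released by hot stream: Q = 14.4 × 1.84 × (65.4 − 43.2) = 588.21 kJ/s
Energy balance on cold side (adiabatic exchanger): Q = ṁ_c·Cp_c·(T_c,out − T_c,in)
ṁ_c = 588.21 / [2.41 × (31.6 − 18.8)] = 19.068 kg/s

ṁ_c = 19.1 kg/s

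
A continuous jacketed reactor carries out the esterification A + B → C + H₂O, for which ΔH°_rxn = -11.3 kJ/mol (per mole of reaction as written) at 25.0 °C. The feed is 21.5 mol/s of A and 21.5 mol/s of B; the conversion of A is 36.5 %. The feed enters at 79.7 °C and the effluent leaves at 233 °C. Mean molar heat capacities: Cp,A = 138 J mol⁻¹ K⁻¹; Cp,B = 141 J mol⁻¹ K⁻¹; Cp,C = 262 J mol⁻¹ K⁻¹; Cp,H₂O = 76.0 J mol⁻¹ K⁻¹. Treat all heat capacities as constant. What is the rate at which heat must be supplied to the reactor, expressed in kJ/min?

Q_in = 55600 kJ/min

Extent of reaction ξ = 0.365 × 21.5 = 7.8475 mol/s
Reaction term: ξ·ΔH°_rxn = 7.8475 × -11.3 = -88.677 kJ/s
Sensible, feed 79.7→25 °C: -328.12 kJ/s
Outlet flows (mol/s): A 13.652, B 13.652, C 7.8475, H₂O 7.8475
Sensible, products 25→233 °C: 1344 kJ/s
Q = ΔH = 927.2 kJ/s = 927.2 kW
Heat supplied = 55632 kJ/min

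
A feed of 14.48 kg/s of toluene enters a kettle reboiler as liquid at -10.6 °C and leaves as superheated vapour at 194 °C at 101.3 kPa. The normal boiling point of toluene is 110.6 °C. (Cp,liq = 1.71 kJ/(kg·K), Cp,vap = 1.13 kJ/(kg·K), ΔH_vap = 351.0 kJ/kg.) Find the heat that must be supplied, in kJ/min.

liquid -10.6→110.6 °C: 207.25 kJ/kg
vaporisation at 110.6 °C: 351 kJ/kg
vapour 110.6→194 °C: 94.242 kJ/kg
Δh = 207.25 + 351 + 94.242 = 652.49 kJ/kg
Q = ṁ·Δh = 14.48 kg/s × 652.49 kJ/kg = 9448.1 kJ/s
|Q| = 9448.1 kW = 566890 kJ/min

Q = 567000 kJ/min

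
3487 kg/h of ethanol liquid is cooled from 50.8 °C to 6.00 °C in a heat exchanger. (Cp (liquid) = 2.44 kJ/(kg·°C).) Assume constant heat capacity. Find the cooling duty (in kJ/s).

Q_c = 106 kJ/s

Q = ṁ·Cp·ΔT = 3487 × 2.44 × (6.00 − 50.8) = -381170 kJ/h
Converting: 381170 / 3600 s = 105.88 kW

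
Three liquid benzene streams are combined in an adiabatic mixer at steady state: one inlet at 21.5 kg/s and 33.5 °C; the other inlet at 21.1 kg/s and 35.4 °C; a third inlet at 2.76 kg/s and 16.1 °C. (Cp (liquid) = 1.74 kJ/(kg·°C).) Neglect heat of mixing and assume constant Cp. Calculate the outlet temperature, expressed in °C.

T_out = 33.3 °C

No heat crosses the boundary, so H_out = H_in.
T_out = Σ ṁᵢCp,ᵢTᵢ / Σ ṁᵢCp,ᵢ
      = 2630.2 / 78.926 = 33.325 °C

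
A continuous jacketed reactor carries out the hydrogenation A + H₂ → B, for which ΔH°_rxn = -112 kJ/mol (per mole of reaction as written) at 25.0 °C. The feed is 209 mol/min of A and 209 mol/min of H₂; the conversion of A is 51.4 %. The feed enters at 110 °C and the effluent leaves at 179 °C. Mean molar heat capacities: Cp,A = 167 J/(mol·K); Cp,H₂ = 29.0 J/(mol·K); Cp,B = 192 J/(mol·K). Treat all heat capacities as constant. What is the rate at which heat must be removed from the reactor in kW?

Q_out = 155 kW

Extent of reaction ξ = 0.514 × 209 = 107.43 mol/min
Reaction term: ξ·ΔH°_rxn = 107.43 × -112 = -12032 kJ/min
Sensible, feed 110→25 °C: -3481.9 kJ/min
Outlet flows (mol/min): A 101.57, H₂ 101.57, B 107.43
Sensible, products 25→179 °C: 6242.3 kJ/min
Q = ΔH = -9271.4 kJ/min = -154.52 kW
Heat removed = 154.52 kW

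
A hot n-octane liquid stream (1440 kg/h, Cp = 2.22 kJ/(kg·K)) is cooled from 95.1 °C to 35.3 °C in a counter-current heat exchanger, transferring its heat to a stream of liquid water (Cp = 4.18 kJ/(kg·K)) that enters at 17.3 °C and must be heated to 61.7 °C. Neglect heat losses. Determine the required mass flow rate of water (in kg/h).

ṁ_c = 1030 kg/h

Heat released by hot stream: Q = 1440 × 2.22 × (95.1 − 35.3) = 191170 kJ/h
Energy balance on cold side (adiabatic exchanger): Q = ṁ_c·Cp_c·(T_c,out − T_c,in)
ṁ_c = 191170 / [4.18 × (61.7 − 17.3)] = 1030 kg/h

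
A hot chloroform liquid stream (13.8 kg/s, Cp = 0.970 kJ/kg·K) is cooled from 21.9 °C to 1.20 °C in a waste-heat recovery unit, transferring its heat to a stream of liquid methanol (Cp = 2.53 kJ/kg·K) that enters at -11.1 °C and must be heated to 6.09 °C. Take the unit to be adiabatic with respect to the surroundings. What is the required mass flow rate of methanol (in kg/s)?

ṁ_c = 6.37 kg/s

Heat released by hot stream: Q = 13.8 × 0.970 × (21.9 − 1.20) = 277.09 kJ/s
Energy balance on cold side (adiabatic exchanger): Q = ṁ_c·Cp_c·(T_c,out − T_c,in)
ṁ_c = 277.09 / [2.53 × (6.09 − -11.1)] = 6.3713 kg/s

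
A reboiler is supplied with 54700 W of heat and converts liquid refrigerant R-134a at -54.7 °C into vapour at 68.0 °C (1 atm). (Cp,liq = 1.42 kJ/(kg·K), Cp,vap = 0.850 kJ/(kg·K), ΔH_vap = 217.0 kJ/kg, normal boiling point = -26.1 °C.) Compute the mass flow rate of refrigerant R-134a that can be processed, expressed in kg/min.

ṁ = 9.72 kg/min

Δh = 1.42×(-26.1−-54.7) + 217.0 + 0.850×(68.0−-26.1) = 337.6 kJ/kg
Q = 54700 W = 54.7 kJ/s = 3282 kJ/min
ṁ = Q/Δh = 3282 / 337.6 = 9.7217 kg/min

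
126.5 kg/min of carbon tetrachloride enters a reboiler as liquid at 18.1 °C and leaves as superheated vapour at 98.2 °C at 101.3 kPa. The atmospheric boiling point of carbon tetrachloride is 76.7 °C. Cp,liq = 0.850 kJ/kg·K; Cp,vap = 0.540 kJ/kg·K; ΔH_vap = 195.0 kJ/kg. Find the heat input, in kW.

Q = 541 kW

liquid 18.1→76.7 °C: 49.81 kJ/kg
vaporisation at 76.7 °C: 195 kJ/kg
vapour 76.7→98.2 °C: 11.61 kJ/kg
Δh = 49.81 + 195 + 11.61 = 256.42 kJ/kg
Q = ṁ·Δh = 126.5 kg/min × 256.42 kJ/kg = 32437 kJ/min
|Q| = 540.62 kW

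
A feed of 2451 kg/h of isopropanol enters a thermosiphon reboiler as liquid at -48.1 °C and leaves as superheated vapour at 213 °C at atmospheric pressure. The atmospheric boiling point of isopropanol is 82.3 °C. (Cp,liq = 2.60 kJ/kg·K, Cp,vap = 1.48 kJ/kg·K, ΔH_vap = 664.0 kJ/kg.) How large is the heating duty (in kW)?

liquid -48.1→82.3 °C: 339.04 kJ/kg
vaporisation at 82.3 °C: 664 kJ/kg
vapour 82.3→213 °C: 193.44 kJ/kg
Δh = 339.04 + 664 + 193.44 = 1196.5 kJ/kg
Q = ṁ·Δh = 2451 kg/h × 1196.5 kJ/kg = 2.9326e+06 kJ/h
|Q| = 814.6 kW

Q = 815 kW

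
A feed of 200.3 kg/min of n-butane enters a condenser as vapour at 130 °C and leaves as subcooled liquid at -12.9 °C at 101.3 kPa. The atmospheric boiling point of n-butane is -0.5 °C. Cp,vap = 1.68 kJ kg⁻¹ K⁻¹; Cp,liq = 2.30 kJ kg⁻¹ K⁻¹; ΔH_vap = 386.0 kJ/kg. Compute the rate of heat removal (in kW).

vapour 130→-0.5 °C: -219.24 kJ/kg
condensation at -0.5 °C: -386 kJ/kg
liquid -0.5→-12.9 °C: -28.52 kJ/kg
Δh = -219.24 + -386 + -28.52 = -633.76 kJ/kg
Q = ṁ·Δh = 200.3 kg/min × -633.76 kJ/kg = -126940 kJ/min
|Q| = 2115.7 kW

Q_c = 2120 kW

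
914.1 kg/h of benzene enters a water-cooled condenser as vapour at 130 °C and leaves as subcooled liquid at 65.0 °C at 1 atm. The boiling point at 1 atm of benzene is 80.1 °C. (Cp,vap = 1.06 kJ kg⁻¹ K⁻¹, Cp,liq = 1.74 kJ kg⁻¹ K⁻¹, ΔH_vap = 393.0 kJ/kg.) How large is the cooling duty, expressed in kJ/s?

Q_c = 120 kJ/s

vapour 130→80.1 °C: -52.894 kJ/kg
condensation at 80.1 °C: -393 kJ/kg
liquid 80.1→65.0 °C: -26.274 kJ/kg
Δh = -52.894 + -393 + -26.274 = -472.17 kJ/kg
Q = ṁ·Δh = 914.1 kg/h × -472.17 kJ/kg = -431610 kJ/h
|Q| = 119.89 kW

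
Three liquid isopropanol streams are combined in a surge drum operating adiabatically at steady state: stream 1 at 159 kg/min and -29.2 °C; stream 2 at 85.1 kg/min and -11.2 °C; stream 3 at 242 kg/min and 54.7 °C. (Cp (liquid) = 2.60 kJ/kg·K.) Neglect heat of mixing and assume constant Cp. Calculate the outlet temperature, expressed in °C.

T_out = 15.7 °C

Energy balance with Q = 0: Σ ṁᵢCp,ᵢ(T_out − Tᵢ) = 0
T_out = Σ ṁᵢCp,ᵢTᵢ / Σ ṁᵢCp,ᵢ
      = 19868 / 1263.9 = 15.72 °C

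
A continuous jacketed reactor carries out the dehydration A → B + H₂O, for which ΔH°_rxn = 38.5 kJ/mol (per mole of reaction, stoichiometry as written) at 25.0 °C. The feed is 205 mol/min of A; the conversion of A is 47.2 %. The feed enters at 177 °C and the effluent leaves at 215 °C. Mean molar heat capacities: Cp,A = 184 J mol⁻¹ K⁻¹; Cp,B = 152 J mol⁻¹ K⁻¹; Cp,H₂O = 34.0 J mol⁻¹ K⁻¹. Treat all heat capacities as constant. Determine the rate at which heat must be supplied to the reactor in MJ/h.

Q_in = 312 MJ/h

Extent of reaction ξ = 0.472 × 205 = 96.76 mol/min
Reaction term: ξ·ΔH°_rxn = 96.76 × 38.5 = 3725.3 kJ/min
Sensible, feed 177→25 °C: -5733.4 kJ/min
Outlet flows (mol/min): A 108.24, B 96.76, H₂O 96.76
Sensible, products 25→215 °C: 7203.6 kJ/min
Q = ΔH = 5195.4 kJ/min = 86.59 kW
Heat supplied = 311.72 MJ/h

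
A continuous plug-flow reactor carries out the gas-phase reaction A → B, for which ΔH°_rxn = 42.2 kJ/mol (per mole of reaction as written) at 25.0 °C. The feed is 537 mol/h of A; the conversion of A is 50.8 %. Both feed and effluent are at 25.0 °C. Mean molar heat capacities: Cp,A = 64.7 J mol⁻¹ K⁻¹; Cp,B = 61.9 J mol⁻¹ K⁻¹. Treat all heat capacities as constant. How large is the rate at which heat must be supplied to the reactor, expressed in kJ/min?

Extent of reaction ξ = 0.508 × 537 = 272.8 mol/h
Reaction term: ξ·ΔH°_rxn = 272.8 × 42.2 = 11512 kJ/h
Q = ΔH = 11512 kJ/h = 3.1978 kW
Heat supplied = 191.87 kJ/min

Q_in = 192 kJ/min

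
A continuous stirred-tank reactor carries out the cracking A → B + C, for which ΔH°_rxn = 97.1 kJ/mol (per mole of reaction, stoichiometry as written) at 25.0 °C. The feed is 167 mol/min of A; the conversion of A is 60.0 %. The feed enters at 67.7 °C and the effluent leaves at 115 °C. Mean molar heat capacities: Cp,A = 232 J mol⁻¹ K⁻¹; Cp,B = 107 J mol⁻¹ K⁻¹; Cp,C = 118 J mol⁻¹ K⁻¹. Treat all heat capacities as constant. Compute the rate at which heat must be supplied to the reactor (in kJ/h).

Q_in = 690000 kJ/h

Extent of reaction ξ = 0.600 × 167 = 100.2 mol/min
Reaction term: ξ·ΔH°_rxn = 100.2 × 97.1 = 9729.4 kJ/min
Sensible, feed 67.7→25 °C: -1654.4 kJ/min
Outlet flows (mol/min): A 66.8, B 100.2, C 100.2
Sensible, products 25→115 °C: 3423.8 kJ/min
Q = ΔH = 11499 kJ/min = 191.65 kW
Heat supplied = 689930 kJ/h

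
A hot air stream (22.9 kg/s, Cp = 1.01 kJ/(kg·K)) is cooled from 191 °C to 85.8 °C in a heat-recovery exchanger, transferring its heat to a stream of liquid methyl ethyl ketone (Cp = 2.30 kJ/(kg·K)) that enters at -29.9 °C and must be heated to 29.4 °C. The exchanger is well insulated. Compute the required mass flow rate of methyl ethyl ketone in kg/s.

Heat released by hot stream: Q = 22.9 × 1.01 × (191 − 85.8) = 2433.2 kJ/s
Energy balance on cold side (adiabatic exchanger): Q = ṁ_c·Cp_c·(T_c,out − T_c,in)
ṁ_c = 2433.2 / [2.30 × (29.4 − -29.9)] = 17.84 kg/s

ṁ_c = 17.8 kg/s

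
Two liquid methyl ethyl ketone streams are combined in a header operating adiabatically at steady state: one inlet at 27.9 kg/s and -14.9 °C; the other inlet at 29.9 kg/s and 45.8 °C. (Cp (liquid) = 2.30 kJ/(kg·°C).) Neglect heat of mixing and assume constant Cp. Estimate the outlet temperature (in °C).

T_out = 16.5 °C

No heat crosses the boundary, so H_out = H_in.
Σ ṁᵢCp,ᵢTᵢ = 27.9×2.30×-14.9 + 29.9×2.30×45.8 = 2193.5
Σ ṁᵢCp,ᵢ = 27.9×2.30 + 29.9×2.30 = 132.94
T_out = 2193.5 / 132.94 = 16.5 °C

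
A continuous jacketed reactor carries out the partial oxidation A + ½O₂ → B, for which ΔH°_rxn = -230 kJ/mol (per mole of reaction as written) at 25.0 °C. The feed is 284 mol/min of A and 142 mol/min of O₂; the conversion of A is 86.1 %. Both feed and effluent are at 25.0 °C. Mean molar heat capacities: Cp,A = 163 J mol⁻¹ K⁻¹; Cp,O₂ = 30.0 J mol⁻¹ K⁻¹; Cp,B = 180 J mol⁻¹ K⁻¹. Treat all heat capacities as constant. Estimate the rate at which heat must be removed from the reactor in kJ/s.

Q_out = 937 kJ/s

Extent of reaction ξ = 0.861 × 284 = 244.52 mol/min
Reaction term: ξ·ΔH°_rxn = 244.52 × -230 = -56241 kJ/min
Q = ΔH = -56241 kJ/min = -937.34 kW
Heat removed = 937.34 kJ/s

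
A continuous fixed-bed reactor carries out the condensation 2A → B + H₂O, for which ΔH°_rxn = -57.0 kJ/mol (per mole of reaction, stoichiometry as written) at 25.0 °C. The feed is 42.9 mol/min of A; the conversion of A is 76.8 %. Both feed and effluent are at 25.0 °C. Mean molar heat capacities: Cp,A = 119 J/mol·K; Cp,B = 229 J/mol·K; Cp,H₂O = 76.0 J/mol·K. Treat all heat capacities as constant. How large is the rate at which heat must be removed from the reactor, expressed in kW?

Extent of reaction ξ = 0.768 × 42.9 / 2 = 16.474 mol/min
Reaction term: ξ·ΔH°_rxn = 16.474 × -57.0 = -939 kJ/min
Q = ΔH = -939 kJ/min = -15.65 kW
Heat removed = 15.65 kW

Q_out = 15.6 kW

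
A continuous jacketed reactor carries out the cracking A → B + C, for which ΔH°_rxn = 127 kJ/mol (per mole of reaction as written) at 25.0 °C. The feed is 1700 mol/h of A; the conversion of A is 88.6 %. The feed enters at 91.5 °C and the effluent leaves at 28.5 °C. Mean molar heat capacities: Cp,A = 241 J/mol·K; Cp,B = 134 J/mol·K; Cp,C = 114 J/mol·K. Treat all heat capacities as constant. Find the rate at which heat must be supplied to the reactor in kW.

Extent of reaction ξ = 0.886 × 1700 = 1506.2 mol/h
Reaction term: ξ·ΔH°_rxn = 1506.2 × 127 = 191290 kJ/h
Sensible, feed 91.5→25 °C: -27245 kJ/h
Outlet flows (mol/h): A 193.8, B 1506.2, C 1506.2
Sensible, products 25→28.5 °C: 1470.9 kJ/h
Q = ΔH = 165510 kJ/h = 45.976 kW
Heat supplied = 45.976 kW

Q_in = 46.0 kW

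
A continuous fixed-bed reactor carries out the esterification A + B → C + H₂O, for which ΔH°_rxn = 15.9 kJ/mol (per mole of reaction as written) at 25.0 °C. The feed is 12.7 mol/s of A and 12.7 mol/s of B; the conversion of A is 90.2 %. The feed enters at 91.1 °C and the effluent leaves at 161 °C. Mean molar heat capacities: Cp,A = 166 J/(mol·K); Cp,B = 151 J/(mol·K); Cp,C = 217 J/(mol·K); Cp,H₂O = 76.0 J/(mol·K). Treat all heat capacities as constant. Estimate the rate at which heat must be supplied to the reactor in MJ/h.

Extent of reaction ξ = 0.902 × 12.7 = 11.455 mol/s
Reaction term: ξ·ΔH°_rxn = 11.455 × 15.9 = 182.14 kJ/s
Sensible, feed 91.1→25 °C: -266.11 kJ/s
Outlet flows (mol/s): A 1.2446, B 1.2446, C 11.455, H₂O 11.455
Sensible, products 25→161 °C: 510.13 kJ/s
Q = ΔH = 426.16 kJ/s = 426.16 kW
Heat supplied = 1534.2 MJ/h

Q_in = 1530 MJ/h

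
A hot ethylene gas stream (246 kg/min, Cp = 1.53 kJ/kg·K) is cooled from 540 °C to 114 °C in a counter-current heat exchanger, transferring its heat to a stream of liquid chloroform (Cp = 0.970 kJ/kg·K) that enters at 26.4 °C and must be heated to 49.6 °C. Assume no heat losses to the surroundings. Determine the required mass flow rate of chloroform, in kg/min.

ṁ_c = 7120 kg/min

Heat released by hot stream: Q = 246 × 1.53 × (540 − 114) = 160340 kJ/min
Energy balance on cold side (adiabatic exchanger): Q = ṁ_c·Cp_c·(T_c,out − T_c,in)
ṁ_c = 160340 / [0.970 × (49.6 − 26.4)] = 7124.9 kg/min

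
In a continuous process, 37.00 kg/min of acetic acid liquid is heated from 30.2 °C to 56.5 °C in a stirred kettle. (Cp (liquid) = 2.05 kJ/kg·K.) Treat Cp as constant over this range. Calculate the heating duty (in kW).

Q = ṁ·Cp·ΔT = 37.00 × 2.05 × (56.5 − 30.2) = 1994.9 kJ/min
Converting: 1994.9 / 60 s = 33.248 kW

Q = 33.2 kW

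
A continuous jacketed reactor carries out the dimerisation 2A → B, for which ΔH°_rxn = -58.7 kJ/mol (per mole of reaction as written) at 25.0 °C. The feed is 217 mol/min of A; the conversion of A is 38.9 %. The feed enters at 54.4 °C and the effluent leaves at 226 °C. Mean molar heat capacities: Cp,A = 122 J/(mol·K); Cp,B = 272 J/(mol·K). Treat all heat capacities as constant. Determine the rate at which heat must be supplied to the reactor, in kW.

Extent of reaction ξ = 0.389 × 217 / 2 = 42.206 mol/min
Reaction term: ξ·ΔH°_rxn = 42.206 × -58.7 = -2477.5 kJ/min
Sensible, feed 54.4→25 °C: -778.34 kJ/min
Outlet flows (mol/min): A 132.59, B 42.206
Sensible, products 25→226 °C: 5558.8 kJ/min
Q = ΔH = 2303 kJ/min = 38.383 kW
Heat supplied = 38.383 kW

Q_in = 38.4 kW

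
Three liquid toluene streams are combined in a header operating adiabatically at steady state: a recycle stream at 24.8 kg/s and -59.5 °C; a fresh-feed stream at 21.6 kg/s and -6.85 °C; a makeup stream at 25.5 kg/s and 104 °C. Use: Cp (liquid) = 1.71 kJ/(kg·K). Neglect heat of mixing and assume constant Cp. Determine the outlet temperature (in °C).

Adiabatic, steady state ⇒ Σ ṁᵢCp,ᵢ(T_out − Tᵢ) = 0
Σ ṁᵢCp,ᵢTᵢ = 24.8×1.71×-59.5 + 21.6×1.71×-6.85 + 25.5×1.71×104 = 1758.6
Σ ṁᵢCp,ᵢ = 24.8×1.71 + 21.6×1.71 + 25.5×1.71 = 122.95
T_out = 1758.6 / 122.95 = 14.304 °C

T_out = 14.3 °C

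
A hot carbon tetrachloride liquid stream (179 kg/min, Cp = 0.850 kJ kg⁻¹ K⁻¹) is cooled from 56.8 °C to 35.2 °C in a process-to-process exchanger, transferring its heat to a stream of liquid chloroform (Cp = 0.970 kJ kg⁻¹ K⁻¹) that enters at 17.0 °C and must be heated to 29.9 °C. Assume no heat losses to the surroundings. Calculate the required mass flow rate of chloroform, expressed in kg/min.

Heat released by hot stream: Q = 179 × 0.850 × (56.8 − 35.2) = 3286.4 kJ/min
Energy balance on cold side (adiabatic exchanger): Q = ṁ_c·Cp_c·(T_c,out − T_c,in)
ṁ_c = 3286.4 / [0.970 × (29.9 − 17.0)] = 262.64 kg/min

ṁ_c = 263 kg/min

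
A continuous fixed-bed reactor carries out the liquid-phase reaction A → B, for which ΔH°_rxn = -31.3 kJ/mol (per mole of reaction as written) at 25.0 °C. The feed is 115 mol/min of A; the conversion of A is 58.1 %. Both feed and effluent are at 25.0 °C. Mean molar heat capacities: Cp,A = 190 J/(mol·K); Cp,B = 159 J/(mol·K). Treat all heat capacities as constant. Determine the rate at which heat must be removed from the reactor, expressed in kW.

Q_out = 34.9 kW

Extent of reaction ξ = 0.581 × 115 = 66.815 mol/min
Reaction term: ξ·ΔH°_rxn = 66.815 × -31.3 = -2091.3 kJ/min
Q = ΔH = -2091.3 kJ/min = -34.855 kW
Heat removed = 34.855 kW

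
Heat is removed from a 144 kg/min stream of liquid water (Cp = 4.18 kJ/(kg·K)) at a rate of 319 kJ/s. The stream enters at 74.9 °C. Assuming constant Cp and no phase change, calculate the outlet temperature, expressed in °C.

Q = 319 kJ/s = 19140 kJ/min
ΔT = Q/(ṁ·Cp) = 19140/(144×4.18) = 31.798 K
T_out = 74.9 − 31.798 = 43.102 °C

T_out = 43.1 °C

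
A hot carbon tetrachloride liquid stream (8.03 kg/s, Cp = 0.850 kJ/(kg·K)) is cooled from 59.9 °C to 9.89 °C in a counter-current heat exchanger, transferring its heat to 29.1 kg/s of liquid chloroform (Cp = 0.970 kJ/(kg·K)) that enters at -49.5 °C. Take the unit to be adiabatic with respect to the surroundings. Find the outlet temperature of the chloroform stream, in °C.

T_c,out = -37.4 °C

Heat released by hot stream: Q = 8.03 × 0.850 × (59.9 − 9.89) = 341.34 kJ/s
Energy balance on cold side (adiabatic exchanger): Q = ṁ_c·Cp_c·(T_c,out − T_c,in)
T_c,out = -49.5 + 341.34/(29.1 × 0.970) = -37.407 °C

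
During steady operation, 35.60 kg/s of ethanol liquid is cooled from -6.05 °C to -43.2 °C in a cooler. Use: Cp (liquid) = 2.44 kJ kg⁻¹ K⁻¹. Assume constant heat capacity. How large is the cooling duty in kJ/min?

Q_c = 194000 kJ/min

Q = ṁ·Cp·ΔT = 35.60 × 2.44 × (-43.2 − -6.05) = -3227 kJ/s
Cooling duty = 193620 kJ/min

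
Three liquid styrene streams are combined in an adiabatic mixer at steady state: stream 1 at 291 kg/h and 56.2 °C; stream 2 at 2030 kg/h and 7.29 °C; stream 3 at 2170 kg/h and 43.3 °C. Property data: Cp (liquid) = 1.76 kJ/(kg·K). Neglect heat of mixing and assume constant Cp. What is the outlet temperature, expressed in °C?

T_out = 27.9 °C

Energy balance with Q = 0: Σ ṁᵢCp,ᵢ(T_out − Tᵢ) = 0
Σ ṁᵢCp,ᵢTᵢ = 291×1.76×56.2 + 2030×1.76×7.29 + 2170×1.76×43.3 = 220200
Σ ṁᵢCp,ᵢ = 291×1.76 + 2030×1.76 + 2170×1.76 = 7904.2
T_out = 220200 / 7904.2 = 27.859 °C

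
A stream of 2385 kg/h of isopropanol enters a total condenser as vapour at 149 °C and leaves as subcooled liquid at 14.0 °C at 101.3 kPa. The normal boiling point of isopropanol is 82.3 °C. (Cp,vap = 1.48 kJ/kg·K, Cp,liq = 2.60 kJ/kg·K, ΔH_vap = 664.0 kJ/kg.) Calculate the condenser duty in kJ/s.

Q_c = 623 kJ/s

vapour 149→82.3 °C: -98.716 kJ/kg
condensation at 82.3 °C: -664 kJ/kg
liquid 82.3→14.0 °C: -177.58 kJ/kg
Δh = -98.716 + -664 + -177.58 = -940.3 kJ/kg
Q = ṁ·Δh = 2385 kg/h × -940.3 kJ/kg = -2.2426e+06 kJ/h
|Q| = 622.95 kW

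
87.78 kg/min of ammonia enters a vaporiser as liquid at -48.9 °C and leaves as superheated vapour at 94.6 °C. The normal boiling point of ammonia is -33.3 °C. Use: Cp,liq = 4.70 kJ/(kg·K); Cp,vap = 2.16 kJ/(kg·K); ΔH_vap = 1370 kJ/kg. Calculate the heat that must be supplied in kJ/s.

Q = 2520 kJ/s

liquid -48.9→-33.3 °C: 73.32 kJ/kg
vaporisation at -33.3 °C: 1370 kJ/kg
vapour -33.3→94.6 °C: 276.26 kJ/kg
Δh = 73.32 + 1370 + 276.26 = 1719.6 kJ/kg
Q = ṁ·Δh = 87.78 kg/min × 1719.6 kJ/kg = 150950 kJ/min
|Q| = 2515.8 kW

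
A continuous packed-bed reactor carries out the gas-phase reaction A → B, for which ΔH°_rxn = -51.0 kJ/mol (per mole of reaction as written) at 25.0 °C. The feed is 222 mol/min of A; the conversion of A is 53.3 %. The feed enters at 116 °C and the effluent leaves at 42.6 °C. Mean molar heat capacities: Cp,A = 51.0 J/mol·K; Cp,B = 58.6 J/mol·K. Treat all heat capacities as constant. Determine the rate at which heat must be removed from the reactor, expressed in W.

Q_out = 114000 W

Extent of reaction ξ = 0.533 × 222 = 118.33 mol/min
Reaction term: ξ·ΔH°_rxn = 118.33 × -51.0 = -6034.6 kJ/min
Sensible, feed 116→25 °C: -1030.3 kJ/min
Outlet flows (mol/min): A 103.67, B 118.33
Sensible, products 25→42.6 °C: 215.09 kJ/min
Q = ΔH = -6849.8 kJ/min = -114.16 kW
Heat removed = 114160 W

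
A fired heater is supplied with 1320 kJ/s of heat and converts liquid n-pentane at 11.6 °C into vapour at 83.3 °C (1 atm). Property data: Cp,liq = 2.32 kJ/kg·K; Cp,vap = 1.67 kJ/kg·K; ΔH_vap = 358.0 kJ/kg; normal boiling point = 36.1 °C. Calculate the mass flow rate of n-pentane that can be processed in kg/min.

Δh = 2.32×(36.1−11.6) + 358.0 + 1.67×(83.3−36.1) = 493.66 kJ/kg
Q = 1320 kJ/s = 1320 kJ/s = 79200 kJ/min
ṁ = Q/Δh = 79200 / 493.66 = 160.43 kg/min

ṁ = 160 kg/min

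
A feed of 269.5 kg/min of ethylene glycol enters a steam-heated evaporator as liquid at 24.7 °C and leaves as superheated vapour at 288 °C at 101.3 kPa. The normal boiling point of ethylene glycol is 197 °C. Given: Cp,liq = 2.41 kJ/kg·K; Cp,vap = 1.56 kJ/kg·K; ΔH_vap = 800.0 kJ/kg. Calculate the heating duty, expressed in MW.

Q = 6.10 MW

liquid 24.7→197 °C: 415.24 kJ/kg
vaporisation at 197 °C: 800 kJ/kg
vapour 197→288 °C: 141.96 kJ/kg
Δh = 415.24 + 800 + 141.96 = 1357.2 kJ/kg
Q = ṁ·Δh = 269.5 kg/min × 1357.2 kJ/kg = 365770 kJ/min
|Q| = 6096.1 kW = 6.0961 MW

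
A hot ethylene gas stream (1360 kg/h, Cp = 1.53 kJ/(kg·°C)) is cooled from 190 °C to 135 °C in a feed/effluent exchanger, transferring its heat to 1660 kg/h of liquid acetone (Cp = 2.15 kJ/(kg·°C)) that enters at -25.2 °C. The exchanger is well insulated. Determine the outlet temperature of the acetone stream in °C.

Heat released by hot stream: Q = 1360 × 1.53 × (190 − 135) = 114440 kJ/h
Energy balance on cold side (adiabatic exchanger): Q = ṁ_c·Cp_c·(T_c,out − T_c,in)
T_c,out = -25.2 + 114440/(1660 × 2.15) = 6.8661 °C

T_c,out = 6.87 °C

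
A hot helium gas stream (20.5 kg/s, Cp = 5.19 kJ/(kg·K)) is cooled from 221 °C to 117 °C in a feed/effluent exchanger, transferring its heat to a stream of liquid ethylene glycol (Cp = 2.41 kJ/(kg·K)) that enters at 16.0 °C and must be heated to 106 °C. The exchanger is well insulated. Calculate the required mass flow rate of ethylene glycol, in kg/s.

Heat released by hot stream: Q = 20.5 × 5.19 × (221 − 117) = 11065 kJ/s
Energy balance on cold side (adiabatic exchanger): Q = ṁ_c·Cp_c·(T_c,out − T_c,in)
ṁ_c = 11065 / [2.41 × (106 − 16.0)] = 51.015 kg/s

ṁ_c = 51.0 kg/s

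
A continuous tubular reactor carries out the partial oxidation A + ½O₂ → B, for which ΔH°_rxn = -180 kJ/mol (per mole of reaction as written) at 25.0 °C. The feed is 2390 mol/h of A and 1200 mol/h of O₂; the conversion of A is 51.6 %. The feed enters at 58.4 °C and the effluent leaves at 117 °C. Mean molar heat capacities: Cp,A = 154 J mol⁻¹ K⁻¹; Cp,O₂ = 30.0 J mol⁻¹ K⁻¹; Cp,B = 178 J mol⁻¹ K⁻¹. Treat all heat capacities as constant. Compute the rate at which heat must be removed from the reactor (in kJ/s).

Q_out = 54.8 kJ/s

Extent of reaction ξ = 0.516 × 2390 = 1233.2 mol/h
Reaction term: ξ·ΔH°_rxn = 1233.2 × -180 = -221980 kJ/h
Sensible, feed 58.4→25 °C: -13496 kJ/h
Outlet flows (mol/h): A 1156.8, O₂ 583.38, B 1233.2
Sensible, products 25→117 °C: 38195 kJ/h
Q = ΔH = -197280 kJ/h = -54.801 kW
Heat removed = 54.801 kJ/s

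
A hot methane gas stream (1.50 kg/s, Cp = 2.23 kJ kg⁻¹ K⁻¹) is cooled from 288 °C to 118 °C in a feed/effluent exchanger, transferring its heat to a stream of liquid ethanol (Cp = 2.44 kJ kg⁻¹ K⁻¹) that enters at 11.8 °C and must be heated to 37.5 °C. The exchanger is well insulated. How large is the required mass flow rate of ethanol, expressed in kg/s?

Heat released by hot stream: Q = 1.50 × 2.23 × (288 − 118) = 568.65 kJ/s
Energy balance on cold side (adiabatic exchanger): Q = ṁ_c·Cp_c·(T_c,out − T_c,in)
ṁ_c = 568.65 / [2.44 × (37.5 − 11.8)] = 9.0682 kg/s

ṁ_c = 9.07 kg/s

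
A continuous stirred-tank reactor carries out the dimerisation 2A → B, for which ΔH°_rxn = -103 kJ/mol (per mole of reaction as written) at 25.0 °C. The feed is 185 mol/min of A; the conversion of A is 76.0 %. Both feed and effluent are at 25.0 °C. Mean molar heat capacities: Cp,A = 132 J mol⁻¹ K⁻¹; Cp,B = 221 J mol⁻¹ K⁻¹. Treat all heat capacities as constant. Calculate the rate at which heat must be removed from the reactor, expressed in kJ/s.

Q_out = 121 kJ/s

Extent of reaction ξ = 0.760 × 185 / 2 = 70.3 mol/min
Reaction term: ξ·ΔH°_rxn = 70.3 × -103 = -7240.9 kJ/min
Q = ΔH = -7240.9 kJ/min = -120.68 kW
Heat removed = 120.68 kJ/s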